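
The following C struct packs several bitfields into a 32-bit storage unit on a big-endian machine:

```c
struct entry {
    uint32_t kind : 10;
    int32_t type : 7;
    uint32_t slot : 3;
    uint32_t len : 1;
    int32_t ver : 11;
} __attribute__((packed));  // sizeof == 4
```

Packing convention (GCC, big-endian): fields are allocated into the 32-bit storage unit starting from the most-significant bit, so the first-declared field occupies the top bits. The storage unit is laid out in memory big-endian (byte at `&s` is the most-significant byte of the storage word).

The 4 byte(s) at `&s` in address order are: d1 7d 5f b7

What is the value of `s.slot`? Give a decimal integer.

[0]=0xd1 [1]=0x7d [2]=0x5f [3]=0xb7 (big-endian) → word 0xd17d5fb7
kind [22+:10] = (word>>22) & 0x3ff = 837
type [15+:7] = (word>>15) & 0x7f = 122
slot [12+:3] = (word>>12) & 0x7 = 5  ←
len [11+:1] = (word>>11) & 0x1 = 1
ver [0+:11] = (word>>0) & 0x7ff = 1975

5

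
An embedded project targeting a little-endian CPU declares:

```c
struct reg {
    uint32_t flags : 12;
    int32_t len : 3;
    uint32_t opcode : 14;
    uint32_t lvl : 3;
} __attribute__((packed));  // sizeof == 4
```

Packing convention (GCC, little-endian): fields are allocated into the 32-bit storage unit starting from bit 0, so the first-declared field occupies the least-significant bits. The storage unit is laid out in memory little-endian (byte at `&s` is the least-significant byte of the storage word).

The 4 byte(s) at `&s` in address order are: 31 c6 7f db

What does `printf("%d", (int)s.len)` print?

[0]=0x31 [1]=0xc6 [2]=0x7f [3]=0xdb (little-endian) → word 0xdb7fc631
flags:12 @ bit 0 → (0xdb7fc631>>0)&0xfff = 0x631
len:3 @ bit 12 → (0xdb7fc631>>12)&0x7 = 0x4  ←
opcode:14 @ bit 15 → (0xdb7fc631>>15)&0x3fff = 0x36ff
lvl:3 @ bit 29 → (0xdb7fc631>>29)&0x7 = 0x6
len signed 3b, MSB=1: 4 - 8 = -4

-4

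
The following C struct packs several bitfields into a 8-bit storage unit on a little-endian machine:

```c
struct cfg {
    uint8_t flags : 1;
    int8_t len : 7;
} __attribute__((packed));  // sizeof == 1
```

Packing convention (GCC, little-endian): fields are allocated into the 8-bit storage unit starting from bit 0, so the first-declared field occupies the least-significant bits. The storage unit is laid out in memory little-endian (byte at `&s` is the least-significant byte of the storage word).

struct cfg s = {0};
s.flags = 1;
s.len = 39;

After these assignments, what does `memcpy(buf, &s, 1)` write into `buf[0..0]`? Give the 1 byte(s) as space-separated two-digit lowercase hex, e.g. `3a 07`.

[0+:1] flags=1 & 0x1 = 0x1; word=0x01
[1+:7] len=39 & 0x7f = 0x27; word=0x4f
word = 0x4f → little-endian bytes:
  [0]=0x4f

4f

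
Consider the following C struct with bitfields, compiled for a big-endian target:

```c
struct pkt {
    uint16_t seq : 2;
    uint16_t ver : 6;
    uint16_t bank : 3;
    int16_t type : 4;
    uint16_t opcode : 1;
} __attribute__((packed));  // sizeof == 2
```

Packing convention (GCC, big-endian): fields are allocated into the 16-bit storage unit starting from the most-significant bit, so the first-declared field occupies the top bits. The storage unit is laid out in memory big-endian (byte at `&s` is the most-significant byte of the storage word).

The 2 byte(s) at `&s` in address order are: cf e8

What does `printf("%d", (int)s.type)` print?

[0]=0xcf [1]=0xe8 (big-endian) → word 0xcfe8
seq [14+:2] = (word>>14) & 0x3 = 3
ver [8+:6] = (word>>8) & 0x3f = 15
bank [5+:3] = (word>>5) & 0x7 = 7
type [1+:4] = (word>>1) & 0xf = 4  ←
opcode [0+:1] = (word>>0) & 0x1 = 0
type signed 4b, MSB=0: value = 4

4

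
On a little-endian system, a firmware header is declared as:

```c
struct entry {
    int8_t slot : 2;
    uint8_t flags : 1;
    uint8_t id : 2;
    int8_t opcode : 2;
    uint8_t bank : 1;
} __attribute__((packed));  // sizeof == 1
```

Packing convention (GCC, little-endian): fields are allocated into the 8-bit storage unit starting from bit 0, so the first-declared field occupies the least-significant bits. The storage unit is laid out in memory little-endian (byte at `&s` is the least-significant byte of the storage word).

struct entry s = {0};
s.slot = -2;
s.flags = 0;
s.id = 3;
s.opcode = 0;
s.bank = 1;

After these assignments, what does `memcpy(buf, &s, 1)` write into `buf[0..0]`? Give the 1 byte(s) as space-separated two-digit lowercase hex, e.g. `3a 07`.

9a

slot:2 = -2 → 0x2 << 0 → word 0x02
flags:1 = 0 → 0x0 << 2 → word 0x02
id:2 = 3 → 0x3 << 3 → word 0x1a
opcode:2 = 0 → 0x0 << 5 → word 0x1a
bank:1 = 1 → 0x1 << 7 → word 0x9a
word = 0x9a → little-endian bytes:
  [0]=0x9a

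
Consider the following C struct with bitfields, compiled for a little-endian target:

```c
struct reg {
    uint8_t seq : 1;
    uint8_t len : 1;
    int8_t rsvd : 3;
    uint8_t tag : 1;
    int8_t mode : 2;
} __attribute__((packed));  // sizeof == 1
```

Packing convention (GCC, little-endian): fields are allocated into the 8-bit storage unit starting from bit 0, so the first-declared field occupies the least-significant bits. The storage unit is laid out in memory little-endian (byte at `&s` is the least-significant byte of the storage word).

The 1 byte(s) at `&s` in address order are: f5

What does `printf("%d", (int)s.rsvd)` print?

-3

[0]=0xf5 (little-endian) → word 0xf5
seq [0+:1] = (word>>0) & 0x1 = 1
len [1+:1] = (word>>1) & 0x1 = 0
rsvd [2+:3] = (word>>2) & 0x7 = 5  ←
tag [5+:1] = (word>>5) & 0x1 = 1
mode [6+:2] = (word>>6) & 0x3 = 3
rsvd signed 3b, MSB=1: 5 - 8 = -3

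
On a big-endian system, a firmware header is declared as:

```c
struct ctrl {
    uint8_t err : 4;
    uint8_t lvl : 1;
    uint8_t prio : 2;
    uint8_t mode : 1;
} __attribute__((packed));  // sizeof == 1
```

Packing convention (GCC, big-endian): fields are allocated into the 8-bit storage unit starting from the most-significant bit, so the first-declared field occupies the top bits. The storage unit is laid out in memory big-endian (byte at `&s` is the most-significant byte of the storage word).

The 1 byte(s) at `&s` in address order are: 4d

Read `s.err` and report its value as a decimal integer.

4

[0]=0x4d (big-endian) → word 0x4d
err:4 @ bit 4 → (0x4d>>4)&0xf = 0x4  ←
lvl:1 @ bit 3 → (0x4d>>3)&0x1 = 0x1
prio:2 @ bit 1 → (0x4d>>1)&0x3 = 0x2
mode:1 @ bit 0 → (0x4d>>0)&0x1 = 0x1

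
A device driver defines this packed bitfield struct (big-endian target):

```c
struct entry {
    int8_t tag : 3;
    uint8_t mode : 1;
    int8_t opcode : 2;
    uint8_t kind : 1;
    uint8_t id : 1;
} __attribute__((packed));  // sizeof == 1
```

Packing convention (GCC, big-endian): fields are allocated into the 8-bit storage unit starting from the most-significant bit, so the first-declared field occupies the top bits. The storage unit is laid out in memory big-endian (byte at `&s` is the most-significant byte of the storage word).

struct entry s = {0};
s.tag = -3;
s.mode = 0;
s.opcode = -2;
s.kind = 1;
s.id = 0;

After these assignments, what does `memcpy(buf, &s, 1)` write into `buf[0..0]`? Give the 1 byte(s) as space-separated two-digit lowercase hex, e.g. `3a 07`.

tag (3b) val=-3 bits=0x5 at bit 5: 0xa0
mode (1b) val=0 bits=0x0 at bit 4: 0xa0
opcode (2b) val=-2 bits=0x2 at bit 2: 0xa8
kind (1b) val=1 bits=0x1 at bit 1: 0xaa
id (1b) val=0 bits=0x0 at bit 0: 0xaa
word = 0xaa → big-endian bytes:
  [0]=0xaa

aa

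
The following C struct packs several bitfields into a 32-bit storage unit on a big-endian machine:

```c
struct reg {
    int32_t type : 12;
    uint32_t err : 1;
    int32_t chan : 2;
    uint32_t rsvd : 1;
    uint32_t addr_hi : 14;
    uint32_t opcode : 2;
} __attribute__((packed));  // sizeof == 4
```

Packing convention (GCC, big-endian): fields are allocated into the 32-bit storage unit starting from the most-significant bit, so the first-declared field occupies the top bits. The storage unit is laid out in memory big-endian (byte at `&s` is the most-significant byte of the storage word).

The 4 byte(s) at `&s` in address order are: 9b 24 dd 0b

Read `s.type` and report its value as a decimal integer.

-1614

[0]=0x9b [1]=0x24 [2]=0xdd [3]=0x0b (big-endian) → word 0x9b24dd0b
type [20+:12] = (word>>20) & 0xfff = 2482  ←
err [19+:1] = (word>>19) & 0x1 = 0
chan [17+:2] = (word>>17) & 0x3 = 2
rsvd [16+:1] = (word>>16) & 0x1 = 0
addr_hi [2+:14] = (word>>2) & 0x3fff = 14146
opcode [0+:2] = (word>>0) & 0x3 = 3
type signed 12b, MSB=1: 2482 - 4096 = -1614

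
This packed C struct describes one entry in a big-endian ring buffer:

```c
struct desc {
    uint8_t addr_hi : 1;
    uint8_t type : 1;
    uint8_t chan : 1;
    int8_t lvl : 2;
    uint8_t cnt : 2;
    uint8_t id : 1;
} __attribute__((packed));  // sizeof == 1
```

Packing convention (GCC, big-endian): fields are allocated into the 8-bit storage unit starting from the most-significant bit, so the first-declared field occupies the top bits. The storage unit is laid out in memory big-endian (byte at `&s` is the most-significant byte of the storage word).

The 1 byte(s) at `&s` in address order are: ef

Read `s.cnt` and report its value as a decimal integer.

3

[0]=0xef (big-endian) → word 0xef
addr_hi [7+:1] = (word>>7) & 0x1 = 1
type [6+:1] = (word>>6) & 0x1 = 1
chan [5+:1] = (word>>5) & 0x1 = 1
lvl [3+:2] = (word>>3) & 0x3 = 1
cnt [1+:2] = (word>>1) & 0x3 = 3  ←
id [0+:1] = (word>>0) & 0x1 = 1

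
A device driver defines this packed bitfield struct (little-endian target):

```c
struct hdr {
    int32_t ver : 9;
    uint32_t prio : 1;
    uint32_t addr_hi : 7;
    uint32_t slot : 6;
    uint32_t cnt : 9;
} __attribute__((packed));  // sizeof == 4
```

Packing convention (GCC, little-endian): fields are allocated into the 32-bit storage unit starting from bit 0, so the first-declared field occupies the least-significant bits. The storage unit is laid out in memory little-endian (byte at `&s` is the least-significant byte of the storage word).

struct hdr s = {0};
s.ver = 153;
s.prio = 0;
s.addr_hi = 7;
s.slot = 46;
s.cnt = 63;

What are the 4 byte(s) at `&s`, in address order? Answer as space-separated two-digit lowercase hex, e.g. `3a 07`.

99 1c dc 1f

[0+:9] ver=153 & 0x1ff = 0x99; word=0x00000099
[9+:1] prio=0 & 0x1 = 0x0; word=0x00000099
[10+:7] addr_hi=7 & 0x7f = 0x7; word=0x00001c99
[17+:6] slot=46 & 0x3f = 0x2e; word=0x005c1c99
[23+:9] cnt=63 & 0x1ff = 0x3f; word=0x1fdc1c99
word = 0x1fdc1c99 → little-endian bytes:
  [0]=0x99  [1]=0x1c  [2]=0xdc  [3]=0x1f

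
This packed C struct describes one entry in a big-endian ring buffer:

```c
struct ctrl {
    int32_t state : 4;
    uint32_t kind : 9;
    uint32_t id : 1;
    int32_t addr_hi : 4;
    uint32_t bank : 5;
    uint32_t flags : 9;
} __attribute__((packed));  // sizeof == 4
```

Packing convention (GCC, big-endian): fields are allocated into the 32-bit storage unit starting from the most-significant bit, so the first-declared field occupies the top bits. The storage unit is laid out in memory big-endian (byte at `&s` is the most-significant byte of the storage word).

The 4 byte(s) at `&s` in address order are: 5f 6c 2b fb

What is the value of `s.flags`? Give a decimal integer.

[0]=0x5f [1]=0x6c [2]=0x2b [3]=0xfb (big-endian) → word 0x5f6c2bfb
state [28+:4] = (word>>28) & 0xf = 5
kind [19+:9] = (word>>19) & 0x1ff = 493
id [18+:1] = (word>>18) & 0x1 = 1
addr_hi [14+:4] = (word>>14) & 0xf = 0
bank [9+:5] = (word>>9) & 0x1f = 21
flags [0+:9] = (word>>0) & 0x1ff = 507  ←

507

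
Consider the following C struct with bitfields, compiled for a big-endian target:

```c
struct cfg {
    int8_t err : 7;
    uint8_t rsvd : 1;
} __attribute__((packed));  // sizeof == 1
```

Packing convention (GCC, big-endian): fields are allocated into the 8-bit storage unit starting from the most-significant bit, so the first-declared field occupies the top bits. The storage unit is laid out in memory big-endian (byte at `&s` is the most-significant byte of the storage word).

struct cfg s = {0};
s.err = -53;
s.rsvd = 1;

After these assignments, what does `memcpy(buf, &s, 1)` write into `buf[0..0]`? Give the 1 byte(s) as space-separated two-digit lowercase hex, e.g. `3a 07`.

err (7b) val=-53 bits=0x4b at bit 1: 0x96
rsvd (1b) val=1 bits=0x1 at bit 0: 0x97
word = 0x97 → big-endian bytes:
  [0]=0x97

97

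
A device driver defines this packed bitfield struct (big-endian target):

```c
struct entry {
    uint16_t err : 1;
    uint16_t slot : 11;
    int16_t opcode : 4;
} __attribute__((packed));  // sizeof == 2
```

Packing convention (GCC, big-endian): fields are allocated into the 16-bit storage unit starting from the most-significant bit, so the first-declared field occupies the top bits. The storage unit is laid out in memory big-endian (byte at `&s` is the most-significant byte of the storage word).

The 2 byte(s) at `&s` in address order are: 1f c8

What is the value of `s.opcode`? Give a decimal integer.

-8

[0]=0x1f [1]=0xc8 (big-endian) → word 0x1fc8
err [15+:1] = (word>>15) & 0x1 = 0
slot [4+:11] = (word>>4) & 0x7ff = 508
opcode [0+:4] = (word>>0) & 0xf = 8  ←
opcode signed 4b, MSB=1: 8 - 16 = -8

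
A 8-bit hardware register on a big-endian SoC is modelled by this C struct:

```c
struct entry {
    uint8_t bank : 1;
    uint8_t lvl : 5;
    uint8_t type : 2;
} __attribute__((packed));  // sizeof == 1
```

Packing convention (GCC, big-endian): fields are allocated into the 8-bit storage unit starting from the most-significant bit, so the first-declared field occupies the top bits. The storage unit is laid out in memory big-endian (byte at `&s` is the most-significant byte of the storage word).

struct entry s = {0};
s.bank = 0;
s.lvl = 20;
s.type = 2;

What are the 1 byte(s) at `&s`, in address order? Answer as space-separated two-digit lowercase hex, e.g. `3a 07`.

52

[7+:1] bank=0 & 0x1 = 0x0; word=0x00
[2+:5] lvl=20 & 0x1f = 0x14; word=0x50
[0+:2] type=2 & 0x3 = 0x2; word=0x52
word = 0x52 → big-endian bytes:
  [0]=0x52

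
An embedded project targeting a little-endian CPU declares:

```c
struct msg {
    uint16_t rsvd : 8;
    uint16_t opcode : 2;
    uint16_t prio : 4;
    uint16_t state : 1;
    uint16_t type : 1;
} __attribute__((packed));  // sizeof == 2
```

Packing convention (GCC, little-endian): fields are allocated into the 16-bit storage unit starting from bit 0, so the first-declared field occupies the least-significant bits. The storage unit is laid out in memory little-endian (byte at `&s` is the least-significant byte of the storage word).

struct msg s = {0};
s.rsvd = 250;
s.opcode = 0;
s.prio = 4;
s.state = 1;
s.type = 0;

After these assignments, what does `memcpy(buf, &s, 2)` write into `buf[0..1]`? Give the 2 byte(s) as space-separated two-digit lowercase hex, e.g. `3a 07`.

fa 50

rsvd (8b) val=250 bits=0xfa at bit 0: 0x00fa
opcode (2b) val=0 bits=0x0 at bit 8: 0x00fa
prio (4b) val=4 bits=0x4 at bit 10: 0x10fa
state (1b) val=1 bits=0x1 at bit 14: 0x50fa
type (1b) val=0 bits=0x0 at bit 15: 0x50fa
word = 0x50fa → little-endian bytes:
  [0]=0xfa  [1]=0x50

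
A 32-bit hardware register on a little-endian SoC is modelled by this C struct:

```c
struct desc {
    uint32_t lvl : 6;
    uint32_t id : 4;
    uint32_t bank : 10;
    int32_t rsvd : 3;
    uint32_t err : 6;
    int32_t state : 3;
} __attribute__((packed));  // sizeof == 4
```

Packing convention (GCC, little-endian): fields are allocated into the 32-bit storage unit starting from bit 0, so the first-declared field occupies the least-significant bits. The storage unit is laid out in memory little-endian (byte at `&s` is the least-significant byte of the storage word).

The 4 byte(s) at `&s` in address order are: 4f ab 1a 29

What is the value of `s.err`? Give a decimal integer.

[0]=0x4f [1]=0xab [2]=0x1a [3]=0x29 (little-endian) → word 0x291aab4f
lvl:6 @ bit 0 → (0x291aab4f>>0)&0x3f = 0xf
id:4 @ bit 6 → (0x291aab4f>>6)&0xf = 0xd
bank:10 @ bit 10 → (0x291aab4f>>10)&0x3ff = 0x2aa
rsvd:3 @ bit 20 → (0x291aab4f>>20)&0x7 = 0x1
err:6 @ bit 23 → (0x291aab4f>>23)&0x3f = 0x12  ←
state:3 @ bit 29 → (0x291aab4f>>29)&0x7 = 0x1

18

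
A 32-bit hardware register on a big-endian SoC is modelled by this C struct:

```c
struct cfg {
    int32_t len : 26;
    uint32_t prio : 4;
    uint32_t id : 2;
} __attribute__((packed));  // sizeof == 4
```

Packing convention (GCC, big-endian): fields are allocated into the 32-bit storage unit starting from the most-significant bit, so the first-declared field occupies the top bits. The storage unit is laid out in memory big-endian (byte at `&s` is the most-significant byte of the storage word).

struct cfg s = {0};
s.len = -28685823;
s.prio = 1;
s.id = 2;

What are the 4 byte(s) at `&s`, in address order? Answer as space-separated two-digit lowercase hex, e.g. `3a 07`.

92 92 80 46

len:26 = -28685823 → 0x24a4a01 << 6 → word 0x92928040
prio:4 = 1 → 0x1 << 2 → word 0x92928044
id:2 = 2 → 0x2 << 0 → word 0x92928046
word = 0x92928046 → big-endian bytes:
  [0]=0x92  [1]=0x92  [2]=0x80  [3]=0x46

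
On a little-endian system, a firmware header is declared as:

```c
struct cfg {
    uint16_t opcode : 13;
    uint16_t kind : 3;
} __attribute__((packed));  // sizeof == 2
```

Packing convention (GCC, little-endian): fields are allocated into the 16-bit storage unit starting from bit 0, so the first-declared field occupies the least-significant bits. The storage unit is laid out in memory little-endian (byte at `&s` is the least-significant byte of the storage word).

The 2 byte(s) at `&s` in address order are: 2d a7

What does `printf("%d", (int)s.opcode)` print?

[0]=0x2d [1]=0xa7 (little-endian) → word 0xa72d
opcode [0+:13] = (word>>0) & 0x1fff = 1837  ←
kind [13+:3] = (word>>13) & 0x7 = 5

1837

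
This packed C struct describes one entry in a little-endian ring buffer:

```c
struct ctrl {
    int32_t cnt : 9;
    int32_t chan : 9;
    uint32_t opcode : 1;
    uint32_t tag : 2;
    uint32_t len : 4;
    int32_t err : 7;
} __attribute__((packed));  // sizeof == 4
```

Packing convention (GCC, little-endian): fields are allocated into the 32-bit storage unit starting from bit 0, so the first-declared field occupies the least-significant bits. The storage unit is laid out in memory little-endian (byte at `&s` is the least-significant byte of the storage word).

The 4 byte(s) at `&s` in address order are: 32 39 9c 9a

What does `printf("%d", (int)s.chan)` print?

28

[0]=0x32 [1]=0x39 [2]=0x9c [3]=0x9a (little-endian) → word 0x9a9c3932
cnt:9 @ bit 0 → (0x9a9c3932>>0)&0x1ff = 0x132
chan:9 @ bit 9 → (0x9a9c3932>>9)&0x1ff = 0x1c  ←
opcode:1 @ bit 18 → (0x9a9c3932>>18)&0x1 = 0x1
tag:2 @ bit 19 → (0x9a9c3932>>19)&0x3 = 0x3
len:4 @ bit 21 → (0x9a9c3932>>21)&0xf = 0x4
err:7 @ bit 25 → (0x9a9c3932>>25)&0x7f = 0x4d
chan signed 9b, MSB=0: value = 28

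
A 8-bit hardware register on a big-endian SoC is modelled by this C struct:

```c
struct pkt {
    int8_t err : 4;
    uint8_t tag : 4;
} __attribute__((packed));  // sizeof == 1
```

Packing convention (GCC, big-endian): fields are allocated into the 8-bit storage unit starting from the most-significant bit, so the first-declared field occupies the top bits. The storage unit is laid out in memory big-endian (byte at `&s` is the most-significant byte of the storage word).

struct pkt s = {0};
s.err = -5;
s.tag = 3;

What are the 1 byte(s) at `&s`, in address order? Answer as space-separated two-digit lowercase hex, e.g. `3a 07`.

b3

[4+:4] err=-5 & 0xf = 0xb; word=0xb0
[0+:4] tag=3 & 0xf = 0x3; word=0xb3
word = 0xb3 → big-endian bytes:
  [0]=0xb3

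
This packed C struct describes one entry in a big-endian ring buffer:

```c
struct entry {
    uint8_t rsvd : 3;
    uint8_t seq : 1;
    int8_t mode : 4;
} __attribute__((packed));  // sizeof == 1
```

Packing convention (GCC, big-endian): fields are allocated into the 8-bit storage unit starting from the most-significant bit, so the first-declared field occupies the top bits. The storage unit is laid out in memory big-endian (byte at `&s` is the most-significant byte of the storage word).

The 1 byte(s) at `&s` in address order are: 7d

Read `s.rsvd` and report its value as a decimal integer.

3

[0]=0x7d (big-endian) → word 0x7d
rsvd:3 @ bit 5 → (0x7d>>5)&0x7 = 0x3  ←
seq:1 @ bit 4 → (0x7d>>4)&0x1 = 0x1
mode:4 @ bit 0 → (0x7d>>0)&0xf = 0xd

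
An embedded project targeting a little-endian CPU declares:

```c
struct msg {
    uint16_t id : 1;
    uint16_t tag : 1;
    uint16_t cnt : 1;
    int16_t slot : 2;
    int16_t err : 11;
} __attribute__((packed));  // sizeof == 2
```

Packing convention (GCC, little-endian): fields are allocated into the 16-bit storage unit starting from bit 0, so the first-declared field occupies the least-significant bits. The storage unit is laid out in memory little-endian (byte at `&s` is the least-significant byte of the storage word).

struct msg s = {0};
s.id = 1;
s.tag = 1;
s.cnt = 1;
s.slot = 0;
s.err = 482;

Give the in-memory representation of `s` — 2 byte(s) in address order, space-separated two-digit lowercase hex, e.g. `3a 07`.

id (1b) val=1 bits=0x1 at bit 0: 0x0001
tag (1b) val=1 bits=0x1 at bit 1: 0x0003
cnt (1b) val=1 bits=0x1 at bit 2: 0x0007
slot (2b) val=0 bits=0x0 at bit 3: 0x0007
err (11b) val=482 bits=0x1e2 at bit 5: 0x3c47
word = 0x3c47 → little-endian bytes:
  [0]=0x47  [1]=0x3c

47 3c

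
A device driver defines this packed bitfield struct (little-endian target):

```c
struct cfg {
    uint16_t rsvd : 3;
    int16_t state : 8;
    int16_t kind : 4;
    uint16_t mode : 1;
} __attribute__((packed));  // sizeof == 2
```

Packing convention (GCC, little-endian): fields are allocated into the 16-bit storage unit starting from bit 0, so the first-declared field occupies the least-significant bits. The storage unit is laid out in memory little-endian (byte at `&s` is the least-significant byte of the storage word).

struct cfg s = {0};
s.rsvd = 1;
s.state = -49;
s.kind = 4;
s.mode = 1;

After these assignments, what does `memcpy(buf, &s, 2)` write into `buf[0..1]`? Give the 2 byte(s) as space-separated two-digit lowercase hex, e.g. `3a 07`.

rsvd:3 = 1 → 0x1 << 0 → word 0x0001
state:8 = -49 → 0xcf << 3 → word 0x0679
kind:4 = 4 → 0x4 << 11 → word 0x2679
mode:1 = 1 → 0x1 << 15 → word 0xa679
word = 0xa679 → little-endian bytes:
  [0]=0x79  [1]=0xa6

79 a6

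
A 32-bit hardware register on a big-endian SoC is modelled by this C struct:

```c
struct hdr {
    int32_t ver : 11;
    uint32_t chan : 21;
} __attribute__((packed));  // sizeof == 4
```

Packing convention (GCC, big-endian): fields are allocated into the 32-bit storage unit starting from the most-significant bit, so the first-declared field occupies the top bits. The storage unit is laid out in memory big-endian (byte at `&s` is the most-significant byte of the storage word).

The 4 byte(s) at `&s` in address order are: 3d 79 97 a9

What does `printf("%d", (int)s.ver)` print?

491

[0]=0x3d [1]=0x79 [2]=0x97 [3]=0xa9 (big-endian) → word 0x3d7997a9
ver:11 @ bit 21 → (0x3d7997a9>>21)&0x7ff = 0x1eb  ←
chan:21 @ bit 0 → (0x3d7997a9>>0)&0x1fffff = 0x1997a9
ver signed 11b, MSB=0: value = 491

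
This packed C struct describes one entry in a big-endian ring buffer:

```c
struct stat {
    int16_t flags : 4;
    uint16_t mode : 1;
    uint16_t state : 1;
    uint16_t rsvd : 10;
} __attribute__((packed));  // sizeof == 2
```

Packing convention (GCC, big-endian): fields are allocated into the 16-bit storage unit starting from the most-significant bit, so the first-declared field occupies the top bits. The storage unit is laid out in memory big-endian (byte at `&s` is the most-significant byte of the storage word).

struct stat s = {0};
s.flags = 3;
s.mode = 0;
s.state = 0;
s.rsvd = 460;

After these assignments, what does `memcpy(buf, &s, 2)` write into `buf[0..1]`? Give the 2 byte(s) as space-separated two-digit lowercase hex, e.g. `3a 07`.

31 cc

[12+:4] flags=3 & 0xf = 0x3; word=0x3000
[11+:1] mode=0 & 0x1 = 0x0; word=0x3000
[10+:1] state=0 & 0x1 = 0x0; word=0x3000
[0+:10] rsvd=460 & 0x3ff = 0x1cc; word=0x31cc
word = 0x31cc → big-endian bytes:
  [0]=0x31  [1]=0xcc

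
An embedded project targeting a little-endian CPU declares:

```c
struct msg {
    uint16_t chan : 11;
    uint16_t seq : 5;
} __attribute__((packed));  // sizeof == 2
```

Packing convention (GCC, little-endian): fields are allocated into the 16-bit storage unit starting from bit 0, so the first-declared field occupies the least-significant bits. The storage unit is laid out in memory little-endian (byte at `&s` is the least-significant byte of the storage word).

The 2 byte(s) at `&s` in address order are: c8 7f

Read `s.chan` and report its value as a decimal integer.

[0]=0xc8 [1]=0x7f (little-endian) → word 0x7fc8
chan:11 @ bit 0 → (0x7fc8>>0)&0x7ff = 0x7c8  ←
seq:5 @ bit 11 → (0x7fc8>>11)&0x1f = 0xf

1992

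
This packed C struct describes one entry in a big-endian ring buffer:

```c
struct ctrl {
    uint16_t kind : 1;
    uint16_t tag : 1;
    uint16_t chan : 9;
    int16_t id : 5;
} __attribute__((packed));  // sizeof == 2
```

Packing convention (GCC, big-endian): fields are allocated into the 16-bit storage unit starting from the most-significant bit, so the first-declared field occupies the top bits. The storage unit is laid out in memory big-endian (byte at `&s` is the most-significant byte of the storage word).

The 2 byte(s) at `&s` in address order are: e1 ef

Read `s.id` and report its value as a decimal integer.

[0]=0xe1 [1]=0xef (big-endian) → word 0xe1ef
kind:1 @ bit 15 → (0xe1ef>>15)&0x1 = 0x1
tag:1 @ bit 14 → (0xe1ef>>14)&0x1 = 0x1
chan:9 @ bit 5 → (0xe1ef>>5)&0x1ff = 0x10f
id:5 @ bit 0 → (0xe1ef>>0)&0x1f = 0xf  ←
id signed 5b, MSB=0: value = 15

15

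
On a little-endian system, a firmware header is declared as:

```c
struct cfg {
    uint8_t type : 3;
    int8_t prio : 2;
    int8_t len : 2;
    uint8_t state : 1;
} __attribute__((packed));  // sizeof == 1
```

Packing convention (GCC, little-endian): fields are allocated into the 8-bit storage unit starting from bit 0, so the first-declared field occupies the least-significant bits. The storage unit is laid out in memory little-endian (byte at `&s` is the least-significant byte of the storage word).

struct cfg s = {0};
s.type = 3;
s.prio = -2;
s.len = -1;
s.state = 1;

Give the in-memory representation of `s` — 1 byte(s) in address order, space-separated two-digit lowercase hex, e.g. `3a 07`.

type (3b) val=3 bits=0x3 at bit 0: 0x03
prio (2b) val=-2 bits=0x2 at bit 3: 0x13
len (2b) val=-1 bits=0x3 at bit 5: 0x73
state (1b) val=1 bits=0x1 at bit 7: 0xf3
word = 0xf3 → little-endian bytes:
  [0]=0xf3

f3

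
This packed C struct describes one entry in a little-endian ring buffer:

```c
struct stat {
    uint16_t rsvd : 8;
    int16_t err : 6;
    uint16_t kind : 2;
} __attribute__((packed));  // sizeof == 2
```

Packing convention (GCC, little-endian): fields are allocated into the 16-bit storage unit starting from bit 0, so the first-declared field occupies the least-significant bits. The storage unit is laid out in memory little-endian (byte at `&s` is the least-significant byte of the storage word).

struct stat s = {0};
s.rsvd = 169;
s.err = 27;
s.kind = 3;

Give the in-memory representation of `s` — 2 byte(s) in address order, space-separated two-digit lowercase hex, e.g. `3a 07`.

a9 db

rsvd (8b) val=169 bits=0xa9 at bit 0: 0x00a9
err (6b) val=27 bits=0x1b at bit 8: 0x1ba9
kind (2b) val=3 bits=0x3 at bit 14: 0xdba9
word = 0xdba9 → little-endian bytes:
  [0]=0xa9  [1]=0xdb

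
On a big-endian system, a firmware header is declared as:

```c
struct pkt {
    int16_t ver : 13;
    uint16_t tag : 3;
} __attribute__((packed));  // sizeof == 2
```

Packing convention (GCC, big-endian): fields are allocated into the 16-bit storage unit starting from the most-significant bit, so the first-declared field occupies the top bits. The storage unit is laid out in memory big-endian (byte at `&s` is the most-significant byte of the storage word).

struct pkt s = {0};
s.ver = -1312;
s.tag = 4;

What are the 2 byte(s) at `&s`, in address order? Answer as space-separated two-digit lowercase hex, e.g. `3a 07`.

ver:13 = -1312 → 0x1ae0 << 3 → word 0xd700
tag:3 = 4 → 0x4 << 0 → word 0xd704
word = 0xd704 → big-endian bytes:
  [0]=0xd7  [1]=0x04

d7 04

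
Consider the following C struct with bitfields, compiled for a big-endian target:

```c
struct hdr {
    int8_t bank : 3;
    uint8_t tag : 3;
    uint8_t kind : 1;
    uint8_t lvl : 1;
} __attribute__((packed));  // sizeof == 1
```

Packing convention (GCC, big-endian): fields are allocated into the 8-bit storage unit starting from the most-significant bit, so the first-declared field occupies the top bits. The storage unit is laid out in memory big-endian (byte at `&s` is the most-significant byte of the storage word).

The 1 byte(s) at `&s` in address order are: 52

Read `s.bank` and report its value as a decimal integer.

[0]=0x52 (big-endian) → word 0x52
bank [5+:3] = (word>>5) & 0x7 = 2  ←
tag [2+:3] = (word>>2) & 0x7 = 4
kind [1+:1] = (word>>1) & 0x1 = 1
lvl [0+:1] = (word>>0) & 0x1 = 0
bank signed 3b, MSB=0: value = 2

2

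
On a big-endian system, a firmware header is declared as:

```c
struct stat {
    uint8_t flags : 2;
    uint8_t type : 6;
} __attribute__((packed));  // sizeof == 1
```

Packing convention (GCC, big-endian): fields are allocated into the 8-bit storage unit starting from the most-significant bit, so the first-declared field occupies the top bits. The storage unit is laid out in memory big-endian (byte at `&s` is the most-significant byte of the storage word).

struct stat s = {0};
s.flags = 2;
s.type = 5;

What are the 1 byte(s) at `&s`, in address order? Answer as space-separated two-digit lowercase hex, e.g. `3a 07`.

85

[6+:2] flags=2 & 0x3 = 0x2; word=0x80
[0+:6] type=5 & 0x3f = 0x5; word=0x85
word = 0x85 → big-endian bytes:
  [0]=0x85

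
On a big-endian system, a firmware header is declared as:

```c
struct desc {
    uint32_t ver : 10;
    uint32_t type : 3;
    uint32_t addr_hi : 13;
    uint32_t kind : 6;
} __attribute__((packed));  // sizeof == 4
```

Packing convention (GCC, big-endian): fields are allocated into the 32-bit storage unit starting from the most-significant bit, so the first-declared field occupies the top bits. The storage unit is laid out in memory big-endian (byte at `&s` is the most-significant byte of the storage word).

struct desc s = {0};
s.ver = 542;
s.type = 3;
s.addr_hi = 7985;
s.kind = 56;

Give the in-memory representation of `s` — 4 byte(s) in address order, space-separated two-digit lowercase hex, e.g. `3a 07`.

87 9f cc 78

[22+:10] ver=542 & 0x3ff = 0x21e; word=0x87800000
[19+:3] type=3 & 0x7 = 0x3; word=0x87980000
[6+:13] addr_hi=7985 & 0x1fff = 0x1f31; word=0x879fcc40
[0+:6] kind=56 & 0x3f = 0x38; word=0x879fcc78
word = 0x879fcc78 → big-endian bytes:
  [0]=0x87  [1]=0x9f  [2]=0xcc  [3]=0x78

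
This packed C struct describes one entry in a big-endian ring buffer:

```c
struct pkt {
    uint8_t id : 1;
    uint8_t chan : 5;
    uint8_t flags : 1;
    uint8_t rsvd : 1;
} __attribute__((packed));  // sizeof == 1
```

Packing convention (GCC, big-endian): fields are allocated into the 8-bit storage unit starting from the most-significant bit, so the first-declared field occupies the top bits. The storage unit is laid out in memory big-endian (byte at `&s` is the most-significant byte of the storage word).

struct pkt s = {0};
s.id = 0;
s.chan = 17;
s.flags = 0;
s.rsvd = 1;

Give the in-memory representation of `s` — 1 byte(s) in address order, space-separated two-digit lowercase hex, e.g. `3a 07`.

[7+:1] id=0 & 0x1 = 0x0; word=0x00
[2+:5] chan=17 & 0x1f = 0x11; word=0x44
[1+:1] flags=0 & 0x1 = 0x0; word=0x44
[0+:1] rsvd=1 & 0x1 = 0x1; word=0x45
word = 0x45 → big-endian bytes:
  [0]=0x45

45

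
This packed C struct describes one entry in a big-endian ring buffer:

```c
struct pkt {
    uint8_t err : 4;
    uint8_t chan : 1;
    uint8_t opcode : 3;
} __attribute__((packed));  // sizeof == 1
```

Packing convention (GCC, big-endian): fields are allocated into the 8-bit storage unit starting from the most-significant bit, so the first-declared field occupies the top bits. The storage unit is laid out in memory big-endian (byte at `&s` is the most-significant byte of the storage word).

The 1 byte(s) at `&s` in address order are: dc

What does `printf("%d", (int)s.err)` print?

[0]=0xdc (big-endian) → word 0xdc
err:4 @ bit 4 → (0xdc>>4)&0xf = 0xd  ←
chan:1 @ bit 3 → (0xdc>>3)&0x1 = 0x1
opcode:3 @ bit 0 → (0xdc>>0)&0x7 = 0x4

13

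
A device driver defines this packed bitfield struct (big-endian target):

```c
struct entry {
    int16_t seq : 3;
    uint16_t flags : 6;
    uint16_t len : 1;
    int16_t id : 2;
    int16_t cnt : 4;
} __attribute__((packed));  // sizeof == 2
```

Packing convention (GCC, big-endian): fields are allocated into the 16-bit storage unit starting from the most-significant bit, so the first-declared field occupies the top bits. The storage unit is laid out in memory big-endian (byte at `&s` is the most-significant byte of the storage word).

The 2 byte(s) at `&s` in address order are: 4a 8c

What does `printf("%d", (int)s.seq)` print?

[0]=0x4a [1]=0x8c (big-endian) → word 0x4a8c
seq:3 @ bit 13 → (0x4a8c>>13)&0x7 = 0x2  ←
flags:6 @ bit 7 → (0x4a8c>>7)&0x3f = 0x15
len:1 @ bit 6 → (0x4a8c>>6)&0x1 = 0x0
id:2 @ bit 4 → (0x4a8c>>4)&0x3 = 0x0
cnt:4 @ bit 0 → (0x4a8c>>0)&0xf = 0xc
seq signed 3b, MSB=0: value = 2

2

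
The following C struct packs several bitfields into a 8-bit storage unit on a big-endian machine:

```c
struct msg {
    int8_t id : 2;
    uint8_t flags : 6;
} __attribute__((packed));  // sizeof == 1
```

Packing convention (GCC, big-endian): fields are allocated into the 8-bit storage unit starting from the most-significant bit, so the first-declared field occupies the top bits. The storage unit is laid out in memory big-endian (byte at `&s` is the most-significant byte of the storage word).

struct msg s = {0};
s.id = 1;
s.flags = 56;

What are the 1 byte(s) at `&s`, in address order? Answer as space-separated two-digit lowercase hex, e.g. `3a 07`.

id:2 = 1 → 0x1 << 6 → word 0x40
flags:6 = 56 → 0x38 << 0 → word 0x78
word = 0x78 → big-endian bytes:
  [0]=0x78

78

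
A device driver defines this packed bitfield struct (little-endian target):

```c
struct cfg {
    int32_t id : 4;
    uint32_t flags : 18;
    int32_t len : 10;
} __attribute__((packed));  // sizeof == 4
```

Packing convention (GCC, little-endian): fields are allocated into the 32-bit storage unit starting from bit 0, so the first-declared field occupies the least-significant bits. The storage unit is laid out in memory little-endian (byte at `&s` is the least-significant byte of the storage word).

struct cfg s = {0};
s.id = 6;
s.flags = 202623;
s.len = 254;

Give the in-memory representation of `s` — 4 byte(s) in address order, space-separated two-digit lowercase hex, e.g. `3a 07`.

f6 77 b1 3f

id (4b) val=6 bits=0x6 at bit 0: 0x00000006
flags (18b) val=202623 bits=0x3177f at bit 4: 0x003177f6
len (10b) val=254 bits=0xfe at bit 22: 0x3fb177f6
word = 0x3fb177f6 → little-endian bytes:
  [0]=0xf6  [1]=0x77  [2]=0xb1  [3]=0x3f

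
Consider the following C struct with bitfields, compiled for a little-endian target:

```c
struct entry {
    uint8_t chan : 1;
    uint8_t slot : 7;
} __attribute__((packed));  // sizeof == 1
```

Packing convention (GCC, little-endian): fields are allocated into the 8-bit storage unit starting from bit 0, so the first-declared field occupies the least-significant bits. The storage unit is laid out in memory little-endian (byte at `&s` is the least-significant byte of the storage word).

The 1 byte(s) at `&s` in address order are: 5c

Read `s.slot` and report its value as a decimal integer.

[0]=0x5c (little-endian) → word 0x5c
chan [0+:1] = (word>>0) & 0x1 = 0
slot [1+:7] = (word>>1) & 0x7f = 46  ←

46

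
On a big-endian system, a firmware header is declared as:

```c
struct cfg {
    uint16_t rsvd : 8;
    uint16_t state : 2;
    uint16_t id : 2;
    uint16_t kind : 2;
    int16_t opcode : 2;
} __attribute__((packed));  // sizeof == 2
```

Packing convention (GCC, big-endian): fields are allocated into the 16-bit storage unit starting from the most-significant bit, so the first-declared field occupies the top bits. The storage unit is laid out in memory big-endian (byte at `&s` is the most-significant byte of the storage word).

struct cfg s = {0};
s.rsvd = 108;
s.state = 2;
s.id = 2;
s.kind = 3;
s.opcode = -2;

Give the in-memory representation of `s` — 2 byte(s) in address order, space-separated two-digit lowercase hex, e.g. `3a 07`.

rsvd:8 = 108 → 0x6c << 8 → word 0x6c00
state:2 = 2 → 0x2 << 6 → word 0x6c80
id:2 = 2 → 0x2 << 4 → word 0x6ca0
kind:2 = 3 → 0x3 << 2 → word 0x6cac
opcode:2 = -2 → 0x2 << 0 → word 0x6cae
word = 0x6cae → big-endian bytes:
  [0]=0x6c  [1]=0xae

6c ae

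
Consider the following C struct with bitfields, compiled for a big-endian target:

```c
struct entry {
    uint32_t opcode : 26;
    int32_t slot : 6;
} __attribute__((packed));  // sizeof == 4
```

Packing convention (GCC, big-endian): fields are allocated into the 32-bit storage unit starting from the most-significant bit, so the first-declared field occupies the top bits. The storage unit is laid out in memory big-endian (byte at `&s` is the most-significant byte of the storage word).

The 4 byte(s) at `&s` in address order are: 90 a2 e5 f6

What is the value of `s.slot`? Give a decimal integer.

[0]=0x90 [1]=0xa2 [2]=0xe5 [3]=0xf6 (big-endian) → word 0x90a2e5f6
opcode [6+:26] = (word>>6) & 0x3ffffff = 37915543
slot [0+:6] = (word>>0) & 0x3f = 54  ←
slot signed 6b, MSB=1: 54 - 64 = -10

-10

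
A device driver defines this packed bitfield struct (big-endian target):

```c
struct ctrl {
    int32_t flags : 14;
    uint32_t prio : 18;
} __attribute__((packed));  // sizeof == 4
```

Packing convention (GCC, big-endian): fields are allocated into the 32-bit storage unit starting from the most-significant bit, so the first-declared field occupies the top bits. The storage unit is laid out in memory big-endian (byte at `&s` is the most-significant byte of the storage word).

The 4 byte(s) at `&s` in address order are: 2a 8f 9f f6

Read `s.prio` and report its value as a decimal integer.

[0]=0x2a [1]=0x8f [2]=0x9f [3]=0xf6 (big-endian) → word 0x2a8f9ff6
flags [18+:14] = (word>>18) & 0x3fff = 2723
prio [0+:18] = (word>>0) & 0x3ffff = 237558  ←

237558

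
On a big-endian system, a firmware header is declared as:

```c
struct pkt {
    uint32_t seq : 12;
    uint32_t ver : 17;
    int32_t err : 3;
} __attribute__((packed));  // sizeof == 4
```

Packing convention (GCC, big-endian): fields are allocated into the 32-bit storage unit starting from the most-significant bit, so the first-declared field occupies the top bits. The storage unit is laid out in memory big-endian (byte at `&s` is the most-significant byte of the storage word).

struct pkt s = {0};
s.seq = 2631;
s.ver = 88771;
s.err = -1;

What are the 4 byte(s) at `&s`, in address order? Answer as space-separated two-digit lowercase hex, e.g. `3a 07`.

a4 7a d6 1f

seq (12b) val=2631 bits=0xa47 at bit 20: 0xa4700000
ver (17b) val=88771 bits=0x15ac3 at bit 3: 0xa47ad618
err (3b) val=-1 bits=0x7 at bit 0: 0xa47ad61f
word = 0xa47ad61f → big-endian bytes:
  [0]=0xa4  [1]=0x7a  [2]=0xd6  [3]=0x1f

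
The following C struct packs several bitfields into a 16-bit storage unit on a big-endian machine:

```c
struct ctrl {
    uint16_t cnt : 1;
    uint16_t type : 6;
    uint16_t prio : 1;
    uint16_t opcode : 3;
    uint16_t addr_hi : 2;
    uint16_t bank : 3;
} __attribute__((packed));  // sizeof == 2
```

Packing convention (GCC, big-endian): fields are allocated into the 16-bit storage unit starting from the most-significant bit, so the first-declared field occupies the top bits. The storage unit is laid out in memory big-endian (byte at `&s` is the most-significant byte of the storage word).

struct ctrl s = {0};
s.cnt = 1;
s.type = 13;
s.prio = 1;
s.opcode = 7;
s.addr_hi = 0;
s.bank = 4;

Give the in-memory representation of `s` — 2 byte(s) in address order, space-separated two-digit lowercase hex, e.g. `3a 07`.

9b e4

[15+:1] cnt=1 & 0x1 = 0x1; word=0x8000
[9+:6] type=13 & 0x3f = 0xd; word=0x9a00
[8+:1] prio=1 & 0x1 = 0x1; word=0x9b00
[5+:3] opcode=7 & 0x7 = 0x7; word=0x9be0
[3+:2] addr_hi=0 & 0x3 = 0x0; word=0x9be0
[0+:3] bank=4 & 0x7 = 0x4; word=0x9be4
word = 0x9be4 → big-endian bytes:
  [0]=0x9b  [1]=0xe4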